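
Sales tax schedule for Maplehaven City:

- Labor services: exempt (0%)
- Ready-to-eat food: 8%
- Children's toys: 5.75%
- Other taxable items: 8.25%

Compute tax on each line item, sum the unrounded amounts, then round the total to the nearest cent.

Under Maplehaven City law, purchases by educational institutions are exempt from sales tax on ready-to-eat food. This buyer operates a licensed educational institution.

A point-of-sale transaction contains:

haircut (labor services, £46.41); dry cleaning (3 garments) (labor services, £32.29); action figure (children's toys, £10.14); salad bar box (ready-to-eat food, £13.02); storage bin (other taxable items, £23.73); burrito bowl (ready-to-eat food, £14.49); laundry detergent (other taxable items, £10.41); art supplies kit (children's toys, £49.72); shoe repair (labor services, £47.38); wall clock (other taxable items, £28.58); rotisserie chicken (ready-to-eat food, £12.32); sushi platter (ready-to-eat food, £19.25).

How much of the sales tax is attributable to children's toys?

£3.44

Action figure £10.14: children's toys → 5.75% → £0.58305
Art supplies kit £49.72: children's toys → 5.75% → £2.8589
Tax on children's toys: unrounded sum = £3.44195 → £3.44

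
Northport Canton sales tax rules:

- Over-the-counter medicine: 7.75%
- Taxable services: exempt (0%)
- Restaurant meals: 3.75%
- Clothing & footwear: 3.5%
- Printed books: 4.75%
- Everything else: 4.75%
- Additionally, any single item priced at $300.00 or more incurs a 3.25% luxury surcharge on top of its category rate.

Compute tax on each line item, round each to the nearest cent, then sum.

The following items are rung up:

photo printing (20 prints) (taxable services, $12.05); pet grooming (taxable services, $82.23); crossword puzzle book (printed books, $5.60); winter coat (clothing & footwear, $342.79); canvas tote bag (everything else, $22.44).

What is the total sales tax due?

Photo printing (20 prints) $12.05: taxable services → 0% → $0.00
Pet grooming $82.23: taxable services → 0% → $0.00
Crossword puzzle book $5.60: printed books → 4.75% → $0.27
Winter coat $342.79: clothing & footwear → 3.5% + 3.25% surcharge = 6.75% → $23.14
Canvas tote bag $22.44: everything else → 4.75% → $1.07
Total tax = $0.27 + $23.14 + $1.07 = $24.48

$24.48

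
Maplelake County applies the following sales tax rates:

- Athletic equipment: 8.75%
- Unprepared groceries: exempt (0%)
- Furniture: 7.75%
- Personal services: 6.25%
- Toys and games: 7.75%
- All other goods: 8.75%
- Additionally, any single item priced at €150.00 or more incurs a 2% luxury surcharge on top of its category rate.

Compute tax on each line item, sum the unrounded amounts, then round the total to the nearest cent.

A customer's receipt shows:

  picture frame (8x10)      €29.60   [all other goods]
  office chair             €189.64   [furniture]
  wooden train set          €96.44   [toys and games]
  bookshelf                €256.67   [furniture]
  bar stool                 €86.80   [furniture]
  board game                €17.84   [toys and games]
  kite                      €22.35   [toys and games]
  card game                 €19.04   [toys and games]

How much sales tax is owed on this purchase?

€64.90

Picture frame (8x10) €29.60: all other goods → 8.75% → €2.59
Office chair €189.64: furniture → 7.75% + 2% surcharge = 9.75% → €18.4899
Wooden train set €96.44: toys and games → 7.75% → €7.4741
Bookshelf €256.67: furniture → 7.75% + 2% surcharge = 9.75% → €25.025325
Bar stool €86.80: furniture → 7.75% → €6.727
Board game €17.84: toys and games → 7.75% → €1.3826
Kite €22.35: toys and games → 7.75% → €1.732125
Card game €19.04: toys and games → 7.75% → €1.4756
Unrounded tax sum = €64.89665 → €64.90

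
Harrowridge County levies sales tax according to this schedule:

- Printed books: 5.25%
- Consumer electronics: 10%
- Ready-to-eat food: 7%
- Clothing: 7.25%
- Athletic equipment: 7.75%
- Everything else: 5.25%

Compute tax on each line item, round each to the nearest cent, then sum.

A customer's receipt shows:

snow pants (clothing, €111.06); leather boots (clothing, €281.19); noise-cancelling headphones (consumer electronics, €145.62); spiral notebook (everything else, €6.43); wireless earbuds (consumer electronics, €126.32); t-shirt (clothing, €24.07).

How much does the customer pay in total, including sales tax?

€752.41

Snow pants €111.06: clothing → 7.25% → €8.05
Leather boots €281.19: clothing → 7.25% → €20.39
Noise-cancelling headphones €145.62: consumer electronics → 10% → €14.56
Spiral notebook €6.43: everything else → 5.25% → €0.34
Wireless earbuds €126.32: consumer electronics → 10% → €12.63
T-shirt €24.07: clothing → 7.25% → €1.75
Subtotal = €694.69; tax = €57.72; total due = €752.41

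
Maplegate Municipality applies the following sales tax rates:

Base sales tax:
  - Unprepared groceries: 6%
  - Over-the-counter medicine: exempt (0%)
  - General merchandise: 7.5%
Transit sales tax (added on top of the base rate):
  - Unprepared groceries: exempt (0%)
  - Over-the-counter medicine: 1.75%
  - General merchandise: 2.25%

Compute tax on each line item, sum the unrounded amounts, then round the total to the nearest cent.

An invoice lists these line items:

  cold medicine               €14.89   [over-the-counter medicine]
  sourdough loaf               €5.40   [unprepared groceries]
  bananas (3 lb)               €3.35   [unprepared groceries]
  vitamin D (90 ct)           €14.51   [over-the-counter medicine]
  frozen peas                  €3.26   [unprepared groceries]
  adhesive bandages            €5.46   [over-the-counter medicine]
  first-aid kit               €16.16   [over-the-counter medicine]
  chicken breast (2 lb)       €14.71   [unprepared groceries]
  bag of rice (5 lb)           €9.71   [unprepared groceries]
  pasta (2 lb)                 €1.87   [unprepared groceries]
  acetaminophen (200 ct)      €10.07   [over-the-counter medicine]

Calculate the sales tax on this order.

€3.37

Cold medicine €14.89: over-the-counter medicine → 0% + 1.75% transit = 1.75% → €0.260575
Sourdough loaf €5.40: unprepared groceries → 6% + 0% transit = 6% → €0.324
Bananas (3 lb) €3.35: unprepared groceries → 6% + 0% transit = 6% → €0.201
Vitamin D (90 ct) €14.51: over-the-counter medicine → 0% + 1.75% transit = 1.75% → €0.253925
Frozen peas €3.26: unprepared groceries → 6% + 0% transit = 6% → €0.1956
Adhesive bandages €5.46: over-the-counter medicine → 0% + 1.75% transit = 1.75% → €0.09555
First-aid kit €16.16: over-the-counter medicine → 0% + 1.75% transit = 1.75% → €0.2828
Chicken breast (2 lb) €14.71: unprepared groceries → 6% + 0% transit = 6% → €0.8826
Bag of rice (5 lb) €9.71: unprepared groceries → 6% + 0% transit = 6% → €0.5826
Pasta (2 lb) €1.87: unprepared groceries → 6% + 0% transit = 6% → €0.1122
Acetaminophen (200 ct) €10.07: over-the-counter medicine → 0% + 1.75% transit = 1.75% → €0.176225
Unrounded tax sum = €3.367075 → €3.37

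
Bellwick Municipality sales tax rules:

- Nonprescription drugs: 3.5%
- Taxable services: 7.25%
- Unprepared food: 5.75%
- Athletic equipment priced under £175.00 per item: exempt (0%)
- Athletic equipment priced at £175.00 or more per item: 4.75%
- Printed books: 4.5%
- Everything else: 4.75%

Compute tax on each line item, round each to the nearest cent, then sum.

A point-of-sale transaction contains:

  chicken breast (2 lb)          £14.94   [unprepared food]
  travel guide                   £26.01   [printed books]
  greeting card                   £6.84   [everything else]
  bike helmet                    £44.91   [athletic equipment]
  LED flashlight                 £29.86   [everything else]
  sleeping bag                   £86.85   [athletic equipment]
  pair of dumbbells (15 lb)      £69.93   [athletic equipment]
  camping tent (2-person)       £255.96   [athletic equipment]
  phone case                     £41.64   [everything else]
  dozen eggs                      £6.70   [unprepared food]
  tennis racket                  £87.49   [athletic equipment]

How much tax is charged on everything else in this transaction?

Greeting card £6.84: everything else → 4.75% → £0.32
LED flashlight £29.86: everything else → 4.75% → £1.42
Phone case £41.64: everything else → 4.75% → £1.98
Tax on everything else = £0.32 + £1.42 + £1.98 = £3.72

£3.72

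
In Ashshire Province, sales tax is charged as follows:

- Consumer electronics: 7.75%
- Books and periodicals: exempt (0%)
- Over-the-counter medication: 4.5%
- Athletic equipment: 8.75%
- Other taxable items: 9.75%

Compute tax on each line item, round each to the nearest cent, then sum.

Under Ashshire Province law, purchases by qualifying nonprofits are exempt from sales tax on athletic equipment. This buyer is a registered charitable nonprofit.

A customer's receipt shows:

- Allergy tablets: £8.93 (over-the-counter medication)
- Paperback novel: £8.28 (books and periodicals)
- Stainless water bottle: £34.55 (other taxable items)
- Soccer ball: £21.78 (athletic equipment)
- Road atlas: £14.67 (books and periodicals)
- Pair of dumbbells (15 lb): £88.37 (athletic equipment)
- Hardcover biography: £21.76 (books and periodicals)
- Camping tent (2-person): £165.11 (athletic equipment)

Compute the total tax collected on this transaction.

£3.77

Allergy tablets £8.93: over-the-counter medication → 4.5% → £0.40
Paperback novel £8.28: books and periodicals → 0% → £0.00
Stainless water bottle £34.55: other taxable items → 9.75% → £3.37
Soccer ball £21.78: athletic equipment, buyer-exempt → 0% → £0.00
Road atlas £14.67: books and periodicals → 0% → £0.00
Pair of dumbbells (15 lb) £88.37: athletic equipment, buyer-exempt → 0% → £0.00
Hardcover biography £21.76: books and periodicals → 0% → £0.00
Camping tent (2-person) £165.11: athletic equipment, buyer-exempt → 0% → £0.00
Total tax = £0.40 + £3.37 = £3.77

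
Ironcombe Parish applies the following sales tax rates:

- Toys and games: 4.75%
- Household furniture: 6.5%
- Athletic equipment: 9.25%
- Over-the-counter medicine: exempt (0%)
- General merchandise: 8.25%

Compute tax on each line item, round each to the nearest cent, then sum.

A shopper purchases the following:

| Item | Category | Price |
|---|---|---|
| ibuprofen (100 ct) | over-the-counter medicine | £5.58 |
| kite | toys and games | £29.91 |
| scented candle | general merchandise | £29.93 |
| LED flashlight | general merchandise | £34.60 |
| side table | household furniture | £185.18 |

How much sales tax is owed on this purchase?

£18.78

Ibuprofen (100 ct) £5.58: over-the-counter medicine → 0% → £0.00
Kite £29.91: toys and games → 4.75% → £1.42
Scented candle £29.93: general merchandise → 8.25% → £2.47
LED flashlight £34.60: general merchandise → 8.25% → £2.85
Side table £185.18: household furniture → 6.5% → £12.04
Total tax = £1.42 + £2.47 + £2.85 + £12.04 = £18.78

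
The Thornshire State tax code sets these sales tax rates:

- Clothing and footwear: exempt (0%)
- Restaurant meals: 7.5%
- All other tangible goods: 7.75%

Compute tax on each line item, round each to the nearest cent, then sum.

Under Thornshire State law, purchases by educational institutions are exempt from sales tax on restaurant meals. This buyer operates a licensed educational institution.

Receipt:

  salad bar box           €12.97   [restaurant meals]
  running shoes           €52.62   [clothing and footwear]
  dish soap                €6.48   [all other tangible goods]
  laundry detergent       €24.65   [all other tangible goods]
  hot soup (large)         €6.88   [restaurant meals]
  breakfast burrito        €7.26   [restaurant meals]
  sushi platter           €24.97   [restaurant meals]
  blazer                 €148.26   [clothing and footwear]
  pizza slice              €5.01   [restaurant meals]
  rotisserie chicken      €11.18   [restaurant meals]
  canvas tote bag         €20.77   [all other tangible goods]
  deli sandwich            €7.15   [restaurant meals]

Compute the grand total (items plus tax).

Salad bar box €12.97: restaurant meals, buyer-exempt → 0% → €0.00
Running shoes €52.62: clothing and footwear → 0% → €0.00
Dish soap €6.48: all other tangible goods → 7.75% → €0.50
Laundry detergent €24.65: all other tangible goods → 7.75% → €1.91
Hot soup (large) €6.88: restaurant meals, buyer-exempt → 0% → €0.00
Breakfast burrito €7.26: restaurant meals, buyer-exempt → 0% → €0.00
Sushi platter €24.97: restaurant meals, buyer-exempt → 0% → €0.00
Blazer €148.26: clothing and footwear → 0% → €0.00
Pizza slice €5.01: restaurant meals, buyer-exempt → 0% → €0.00
Rotisserie chicken €11.18: restaurant meals, buyer-exempt → 0% → €0.00
Canvas tote bag €20.77: all other tangible goods → 7.75% → €1.61
Deli sandwich €7.15: restaurant meals, buyer-exempt → 0% → €0.00
Subtotal = €328.20; tax = €4.02; total due = €332.22

€332.22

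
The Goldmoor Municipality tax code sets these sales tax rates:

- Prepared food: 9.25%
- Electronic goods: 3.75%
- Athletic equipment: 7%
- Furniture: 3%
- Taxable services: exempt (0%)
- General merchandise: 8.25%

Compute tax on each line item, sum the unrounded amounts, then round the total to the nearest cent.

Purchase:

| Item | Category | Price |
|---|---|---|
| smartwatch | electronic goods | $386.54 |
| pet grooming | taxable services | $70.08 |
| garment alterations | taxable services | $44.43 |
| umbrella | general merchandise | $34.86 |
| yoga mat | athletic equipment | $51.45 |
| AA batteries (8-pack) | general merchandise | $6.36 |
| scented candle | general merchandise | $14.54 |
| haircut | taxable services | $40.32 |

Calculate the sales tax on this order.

$22.70

Smartwatch $386.54: electronic goods → 3.75% → $14.49525
Pet grooming $70.08: taxable services → 0% → $0.00
Garment alterations $44.43: taxable services → 0% → $0.00
Umbrella $34.86: general merchandise → 8.25% → $2.87595
Yoga mat $51.45: athletic equipment → 7% → $3.6015
AA batteries (8-pack) $6.36: general merchandise → 8.25% → $0.5247
Scented candle $14.54: general merchandise → 8.25% → $1.19955
Haircut $40.32: taxable services → 0% → $0.00
Unrounded tax sum = $22.69695 → $22.70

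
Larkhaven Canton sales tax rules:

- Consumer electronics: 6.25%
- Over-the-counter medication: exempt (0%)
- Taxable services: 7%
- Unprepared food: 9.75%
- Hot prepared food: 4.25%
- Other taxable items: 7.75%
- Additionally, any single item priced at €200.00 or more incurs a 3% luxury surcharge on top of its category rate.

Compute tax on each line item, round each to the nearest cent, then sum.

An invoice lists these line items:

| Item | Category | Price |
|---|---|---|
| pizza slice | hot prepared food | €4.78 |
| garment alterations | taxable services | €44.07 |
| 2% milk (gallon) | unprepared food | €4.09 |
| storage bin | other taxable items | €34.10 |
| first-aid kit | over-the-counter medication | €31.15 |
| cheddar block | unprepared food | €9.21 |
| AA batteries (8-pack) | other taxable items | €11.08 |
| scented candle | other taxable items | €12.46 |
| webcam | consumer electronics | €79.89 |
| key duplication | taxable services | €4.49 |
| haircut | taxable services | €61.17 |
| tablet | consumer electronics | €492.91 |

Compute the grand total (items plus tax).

€853.62

Pizza slice €4.78: hot prepared food → 4.25% → €0.20
Garment alterations €44.07: taxable services → 7% → €3.08
2% milk (gallon) €4.09: unprepared food → 9.75% → €0.40
Storage bin €34.10: other taxable items → 7.75% → €2.64
First-aid kit €31.15: over-the-counter medication → 0% → €0.00
Cheddar block €9.21: unprepared food → 9.75% → €0.90
AA batteries (8-pack) €11.08: other taxable items → 7.75% → €0.86
Scented candle €12.46: other taxable items → 7.75% → €0.97
Webcam €79.89: consumer electronics → 6.25% → €4.99
Key duplication €4.49: taxable services → 7% → €0.31
Haircut €61.17: taxable services → 7% → €4.28
Tablet €492.91: consumer electronics → 6.25% + 3% surcharge = 9.25% → €45.59
Subtotal = €789.40; tax = €64.22; total due = €853.62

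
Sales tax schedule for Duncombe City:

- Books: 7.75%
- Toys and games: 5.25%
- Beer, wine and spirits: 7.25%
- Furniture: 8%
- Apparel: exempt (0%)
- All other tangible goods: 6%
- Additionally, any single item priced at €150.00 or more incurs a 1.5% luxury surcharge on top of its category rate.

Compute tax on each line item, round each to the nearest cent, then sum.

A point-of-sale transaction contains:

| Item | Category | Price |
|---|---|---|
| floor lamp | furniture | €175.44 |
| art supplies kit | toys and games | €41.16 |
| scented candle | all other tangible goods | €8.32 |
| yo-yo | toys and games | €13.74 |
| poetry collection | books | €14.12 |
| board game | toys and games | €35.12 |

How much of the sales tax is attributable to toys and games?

€4.72

Art supplies kit €41.16: toys and games → 5.25% → €2.16
Yo-yo €13.74: toys and games → 5.25% → €0.72
Board game €35.12: toys and games → 5.25% → €1.84
Tax on toys and games = €2.16 + €0.72 + €1.84 = €4.72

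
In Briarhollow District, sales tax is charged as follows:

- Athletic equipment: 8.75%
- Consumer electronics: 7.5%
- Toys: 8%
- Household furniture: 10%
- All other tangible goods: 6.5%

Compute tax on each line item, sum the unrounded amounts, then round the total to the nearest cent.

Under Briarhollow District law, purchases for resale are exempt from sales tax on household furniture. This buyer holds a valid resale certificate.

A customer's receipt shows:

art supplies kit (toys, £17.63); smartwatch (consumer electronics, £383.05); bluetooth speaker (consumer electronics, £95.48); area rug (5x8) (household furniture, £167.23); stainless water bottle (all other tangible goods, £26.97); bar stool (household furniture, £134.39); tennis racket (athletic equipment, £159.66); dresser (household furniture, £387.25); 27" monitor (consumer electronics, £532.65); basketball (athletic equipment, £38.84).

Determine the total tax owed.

Art supplies kit £17.63: toys → 8% → £1.4104
Smartwatch £383.05: consumer electronics → 7.5% → £28.72875
Bluetooth speaker £95.48: consumer electronics → 7.5% → £7.161
Area rug (5x8) £167.23: household furniture, buyer-exempt → 0% → £0.00
Stainless water bottle £26.97: all other tangible goods → 6.5% → £1.75305
Bar stool £134.39: household furniture, buyer-exempt → 0% → £0.00
Tennis racket £159.66: athletic equipment → 8.75% → £13.97025
Dresser £387.25: household furniture, buyer-exempt → 0% → £0.00
27" monitor £532.65: consumer electronics → 7.5% → £39.94875
Basketball £38.84: athletic equipment → 8.75% → £3.3985
Unrounded tax sum = £96.3707 → £96.37

£96.37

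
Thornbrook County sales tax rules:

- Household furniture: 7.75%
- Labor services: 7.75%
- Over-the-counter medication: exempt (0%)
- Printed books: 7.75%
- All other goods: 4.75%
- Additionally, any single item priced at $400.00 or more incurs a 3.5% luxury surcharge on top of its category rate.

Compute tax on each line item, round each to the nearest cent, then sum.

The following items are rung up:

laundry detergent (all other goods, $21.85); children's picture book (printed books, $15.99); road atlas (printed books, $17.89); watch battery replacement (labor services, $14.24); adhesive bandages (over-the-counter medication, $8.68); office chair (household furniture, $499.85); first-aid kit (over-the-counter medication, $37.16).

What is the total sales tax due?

$61.00

Laundry detergent $21.85: all other goods → 4.75% → $1.04
Children's picture book $15.99: printed books → 7.75% → $1.24
Road atlas $17.89: printed books → 7.75% → $1.39
Watch battery replacement $14.24: labor services → 7.75% → $1.10
Adhesive bandages $8.68: over-the-counter medication → 0% → $0.00
Office chair $499.85: household furniture → 7.75% + 3.5% surcharge = 11.25% → $56.23
First-aid kit $37.16: over-the-counter medication → 0% → $0.00
Total tax = $1.04 + $1.24 + $1.39 + $1.10 + $56.23 = $61.00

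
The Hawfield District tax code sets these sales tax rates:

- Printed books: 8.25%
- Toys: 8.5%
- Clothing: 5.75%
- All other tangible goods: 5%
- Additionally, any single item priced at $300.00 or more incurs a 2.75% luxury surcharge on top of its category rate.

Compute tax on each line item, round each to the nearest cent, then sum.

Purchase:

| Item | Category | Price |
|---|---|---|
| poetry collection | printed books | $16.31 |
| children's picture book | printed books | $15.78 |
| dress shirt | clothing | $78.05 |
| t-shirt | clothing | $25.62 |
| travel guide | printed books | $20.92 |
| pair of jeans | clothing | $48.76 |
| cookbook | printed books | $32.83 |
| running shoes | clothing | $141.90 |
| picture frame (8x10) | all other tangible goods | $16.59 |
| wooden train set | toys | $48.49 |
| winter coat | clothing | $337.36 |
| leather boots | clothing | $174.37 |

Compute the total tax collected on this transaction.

Poetry collection $16.31: printed books → 8.25% → $1.35
Children's picture book $15.78: printed books → 8.25% → $1.30
Dress shirt $78.05: clothing → 5.75% → $4.49
T-shirt $25.62: clothing → 5.75% → $1.47
Travel guide $20.92: printed books → 8.25% → $1.73
Pair of jeans $48.76: clothing → 5.75% → $2.80
Cookbook $32.83: printed books → 8.25% → $2.71
Running shoes $141.90: clothing → 5.75% → $8.16
Picture frame (8x10) $16.59: all other tangible goods → 5% → $0.83
Wooden train set $48.49: toys → 8.5% → $4.12
Winter coat $337.36: clothing → 5.75% + 2.75% surcharge = 8.5% → $28.68
Leather boots $174.37: clothing → 5.75% → $10.03
Total tax = $1.35 + $1.30 + $4.49 + $1.47 + $1.73 + $2.80 + $2.71 + $8.16 + $0.83 + $4.12 + $28.68 + $10.03 = $67.67

$67.67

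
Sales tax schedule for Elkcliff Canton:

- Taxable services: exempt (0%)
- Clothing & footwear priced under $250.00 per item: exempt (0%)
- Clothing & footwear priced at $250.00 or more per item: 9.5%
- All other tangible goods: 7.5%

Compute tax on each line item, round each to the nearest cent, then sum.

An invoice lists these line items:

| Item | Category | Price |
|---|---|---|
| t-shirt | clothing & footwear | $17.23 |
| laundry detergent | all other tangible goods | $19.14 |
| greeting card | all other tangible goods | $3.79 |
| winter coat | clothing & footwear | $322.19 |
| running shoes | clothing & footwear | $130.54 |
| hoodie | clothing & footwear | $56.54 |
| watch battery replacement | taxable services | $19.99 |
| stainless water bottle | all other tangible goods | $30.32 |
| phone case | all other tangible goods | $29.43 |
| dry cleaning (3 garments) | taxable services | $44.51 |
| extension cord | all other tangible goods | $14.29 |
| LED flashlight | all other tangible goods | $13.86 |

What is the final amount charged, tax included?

$740.75

T-shirt $17.23: clothing & footwear, under $250.00 → 0% → $0.00
Laundry detergent $19.14: all other tangible goods → 7.5% → $1.44
Greeting card $3.79: all other tangible goods → 7.5% → $0.28
Winter coat $322.19: clothing & footwear, $250.00 or more → 9.5% → $30.61
Running shoes $130.54: clothing & footwear, under $250.00 → 0% → $0.00
Hoodie $56.54: clothing & footwear, under $250.00 → 0% → $0.00
Watch battery replacement $19.99: taxable services → 0% → $0.00
Stainless water bottle $30.32: all other tangible goods → 7.5% → $2.27
Phone case $29.43: all other tangible goods → 7.5% → $2.21
Dry cleaning (3 garments) $44.51: taxable services → 0% → $0.00
Extension cord $14.29: all other tangible goods → 7.5% → $1.07
LED flashlight $13.86: all other tangible goods → 7.5% → $1.04
Subtotal = $701.83; tax = $38.92; total due = $740.75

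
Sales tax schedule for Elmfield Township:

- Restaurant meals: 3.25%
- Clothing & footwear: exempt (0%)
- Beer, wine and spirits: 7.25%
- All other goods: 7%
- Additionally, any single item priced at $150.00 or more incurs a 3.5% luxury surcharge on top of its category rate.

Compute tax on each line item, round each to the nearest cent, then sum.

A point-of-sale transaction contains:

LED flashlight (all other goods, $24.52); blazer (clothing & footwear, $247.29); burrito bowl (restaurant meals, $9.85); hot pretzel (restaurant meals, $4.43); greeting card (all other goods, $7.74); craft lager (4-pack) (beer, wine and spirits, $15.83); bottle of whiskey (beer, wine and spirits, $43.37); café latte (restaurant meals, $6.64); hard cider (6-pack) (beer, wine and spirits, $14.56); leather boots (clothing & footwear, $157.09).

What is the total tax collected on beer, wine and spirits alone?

$5.35

Craft lager (4-pack) $15.83: beer, wine and spirits → 7.25% → $1.15
Bottle of whiskey $43.37: beer, wine and spirits → 7.25% → $3.14
Hard cider (6-pack) $14.56: beer, wine and spirits → 7.25% → $1.06
Tax on beer, wine and spirits = $1.15 + $3.14 + $1.06 = $5.35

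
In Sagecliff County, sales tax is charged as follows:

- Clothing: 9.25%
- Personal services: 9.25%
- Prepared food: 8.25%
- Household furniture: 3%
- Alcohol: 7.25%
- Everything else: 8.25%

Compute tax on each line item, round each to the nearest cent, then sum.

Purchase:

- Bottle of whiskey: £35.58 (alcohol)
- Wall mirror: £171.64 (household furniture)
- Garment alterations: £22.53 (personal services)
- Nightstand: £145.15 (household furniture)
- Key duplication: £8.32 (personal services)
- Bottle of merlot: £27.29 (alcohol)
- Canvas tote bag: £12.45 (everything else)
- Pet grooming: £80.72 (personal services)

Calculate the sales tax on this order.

Bottle of whiskey £35.58: alcohol → 7.25% → £2.58
Wall mirror £171.64: household furniture → 3% → £5.15
Garment alterations £22.53: personal services → 9.25% → £2.08
Nightstand £145.15: household furniture → 3% → £4.35
Key duplication £8.32: personal services → 9.25% → £0.77
Bottle of merlot £27.29: alcohol → 7.25% → £1.98
Canvas tote bag £12.45: everything else → 8.25% → £1.03
Pet grooming £80.72: personal services → 9.25% → £7.47
Total tax = £2.58 + £5.15 + £2.08 + £4.35 + £0.77 + £1.98 + £1.03 + £7.47 = £25.41

£25.41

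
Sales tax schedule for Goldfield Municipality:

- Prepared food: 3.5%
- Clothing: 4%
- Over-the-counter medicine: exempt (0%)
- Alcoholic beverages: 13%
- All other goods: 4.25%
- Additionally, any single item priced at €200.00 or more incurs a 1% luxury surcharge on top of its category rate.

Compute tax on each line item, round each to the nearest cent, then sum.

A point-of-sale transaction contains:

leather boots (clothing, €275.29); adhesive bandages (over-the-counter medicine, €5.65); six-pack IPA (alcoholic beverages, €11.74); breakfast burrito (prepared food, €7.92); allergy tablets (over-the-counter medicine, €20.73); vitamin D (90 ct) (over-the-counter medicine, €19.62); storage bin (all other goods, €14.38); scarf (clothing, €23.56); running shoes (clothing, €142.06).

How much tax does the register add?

€22.80

Leather boots €275.29: clothing → 4% + 1% surcharge = 5% → €13.76
Adhesive bandages €5.65: over-the-counter medicine → 0% → €0.00
Six-pack IPA €11.74: alcoholic beverages → 13% → €1.53
Breakfast burrito €7.92: prepared food → 3.5% → €0.28
Allergy tablets €20.73: over-the-counter medicine → 0% → €0.00
Vitamin D (90 ct) €19.62: over-the-counter medicine → 0% → €0.00
Storage bin €14.38: all other goods → 4.25% → €0.61
Scarf €23.56: clothing → 4% → €0.94
Running shoes €142.06: clothing → 4% → €5.68
Total tax = €13.76 + €1.53 + €0.28 + €0.61 + €0.94 + €5.68 = €22.80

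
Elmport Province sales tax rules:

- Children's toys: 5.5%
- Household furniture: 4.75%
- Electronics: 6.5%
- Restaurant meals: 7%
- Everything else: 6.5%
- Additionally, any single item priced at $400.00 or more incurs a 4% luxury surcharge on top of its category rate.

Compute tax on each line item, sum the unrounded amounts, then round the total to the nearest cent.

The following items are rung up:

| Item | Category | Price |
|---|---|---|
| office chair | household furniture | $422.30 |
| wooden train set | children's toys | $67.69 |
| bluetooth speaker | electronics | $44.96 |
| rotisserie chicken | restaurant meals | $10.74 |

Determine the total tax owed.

$44.35

Office chair $422.30: household furniture → 4.75% + 4% surcharge = 8.75% → $36.95125
Wooden train set $67.69: children's toys → 5.5% → $3.72295
Bluetooth speaker $44.96: electronics → 6.5% → $2.9224
Rotisserie chicken $10.74: restaurant meals → 7% → $0.7518
Unrounded tax sum = $44.3484 → $44.35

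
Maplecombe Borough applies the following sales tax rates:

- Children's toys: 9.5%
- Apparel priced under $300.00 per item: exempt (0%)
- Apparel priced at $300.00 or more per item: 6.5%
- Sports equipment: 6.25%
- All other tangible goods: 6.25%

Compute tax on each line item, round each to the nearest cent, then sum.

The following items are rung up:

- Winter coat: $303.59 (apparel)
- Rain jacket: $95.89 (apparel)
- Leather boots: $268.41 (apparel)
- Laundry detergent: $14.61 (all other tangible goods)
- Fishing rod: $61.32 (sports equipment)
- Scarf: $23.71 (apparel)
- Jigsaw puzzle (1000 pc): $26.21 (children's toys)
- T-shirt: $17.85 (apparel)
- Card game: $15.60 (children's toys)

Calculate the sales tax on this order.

Winter coat $303.59: apparel, $300.00 or more → 6.5% → $19.73
Rain jacket $95.89: apparel, under $300.00 → 0% → $0.00
Leather boots $268.41: apparel, under $300.00 → 0% → $0.00
Laundry detergent $14.61: all other tangible goods → 6.25% → $0.91
Fishing rod $61.32: sports equipment → 6.25% → $3.83
Scarf $23.71: apparel, under $300.00 → 0% → $0.00
Jigsaw puzzle (1000 pc) $26.21: children's toys → 9.5% → $2.49
T-shirt $17.85: apparel, under $300.00 → 0% → $0.00
Card game $15.60: children's toys → 9.5% → $1.48
Total tax = $19.73 + $0.91 + $3.83 + $2.49 + $1.48 = $28.44

$28.44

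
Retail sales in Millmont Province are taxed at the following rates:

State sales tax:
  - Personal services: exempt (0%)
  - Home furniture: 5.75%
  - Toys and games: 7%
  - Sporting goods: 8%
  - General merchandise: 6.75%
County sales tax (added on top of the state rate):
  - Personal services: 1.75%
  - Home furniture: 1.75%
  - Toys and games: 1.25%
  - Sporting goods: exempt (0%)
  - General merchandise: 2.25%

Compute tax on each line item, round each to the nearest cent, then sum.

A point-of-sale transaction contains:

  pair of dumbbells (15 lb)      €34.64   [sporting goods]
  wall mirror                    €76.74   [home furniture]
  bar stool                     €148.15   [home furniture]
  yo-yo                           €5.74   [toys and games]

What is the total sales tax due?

€20.11

Pair of dumbbells (15 lb) €34.64: sporting goods → 8% + 0% county = 8% → €2.77
Wall mirror €76.74: home furniture → 5.75% + 1.75% county = 7.5% → €5.76
Bar stool €148.15: home furniture → 5.75% + 1.75% county = 7.5% → €11.11
Yo-yo €5.74: toys and games → 7% + 1.25% county = 8.25% → €0.47
Total tax = €2.77 + €5.76 + €11.11 + €0.47 = €20.11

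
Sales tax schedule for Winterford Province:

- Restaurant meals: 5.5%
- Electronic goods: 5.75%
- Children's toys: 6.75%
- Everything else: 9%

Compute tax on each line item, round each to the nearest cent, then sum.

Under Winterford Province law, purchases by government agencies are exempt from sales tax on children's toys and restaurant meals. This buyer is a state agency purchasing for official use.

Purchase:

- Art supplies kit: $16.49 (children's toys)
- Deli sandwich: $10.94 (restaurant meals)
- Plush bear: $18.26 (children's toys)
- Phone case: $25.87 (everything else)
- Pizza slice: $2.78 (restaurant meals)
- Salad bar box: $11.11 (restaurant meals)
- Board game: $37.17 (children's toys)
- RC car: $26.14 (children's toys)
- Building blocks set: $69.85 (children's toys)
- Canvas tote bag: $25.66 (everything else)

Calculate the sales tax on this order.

$4.64

Art supplies kit $16.49: children's toys, buyer-exempt → 0% → $0.00
Deli sandwich $10.94: restaurant meals, buyer-exempt → 0% → $0.00
Plush bear $18.26: children's toys, buyer-exempt → 0% → $0.00
Phone case $25.87: everything else → 9% → $2.33
Pizza slice $2.78: restaurant meals, buyer-exempt → 0% → $0.00
Salad bar box $11.11: restaurant meals, buyer-exempt → 0% → $0.00
Board game $37.17: children's toys, buyer-exempt → 0% → $0.00
RC car $26.14: children's toys, buyer-exempt → 0% → $0.00
Building blocks set $69.85: children's toys, buyer-exempt → 0% → $0.00
Canvas tote bag $25.66: everything else → 9% → $2.31
Total tax = $2.33 + $2.31 = $4.64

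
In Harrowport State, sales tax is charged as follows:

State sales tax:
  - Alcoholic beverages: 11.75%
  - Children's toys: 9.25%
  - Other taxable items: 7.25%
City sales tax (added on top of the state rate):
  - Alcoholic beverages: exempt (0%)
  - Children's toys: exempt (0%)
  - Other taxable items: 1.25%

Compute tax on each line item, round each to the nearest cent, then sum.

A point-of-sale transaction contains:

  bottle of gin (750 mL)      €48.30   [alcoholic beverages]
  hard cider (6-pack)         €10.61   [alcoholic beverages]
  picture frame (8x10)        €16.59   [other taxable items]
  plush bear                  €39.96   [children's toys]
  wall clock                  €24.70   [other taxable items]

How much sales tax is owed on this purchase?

€14.14

Bottle of gin (750 mL) €48.30: alcoholic beverages → 11.75% + 0% city = 11.75% → €5.68
Hard cider (6-pack) €10.61: alcoholic beverages → 11.75% + 0% city = 11.75% → €1.25
Picture frame (8x10) €16.59: other taxable items → 7.25% + 1.25% city = 8.5% → €1.41
Plush bear €39.96: children's toys → 9.25% + 0% city = 9.25% → €3.70
Wall clock €24.70: other taxable items → 7.25% + 1.25% city = 8.5% → €2.10
Total tax = €5.68 + €1.25 + €1.41 + €3.70 + €2.10 = €14.14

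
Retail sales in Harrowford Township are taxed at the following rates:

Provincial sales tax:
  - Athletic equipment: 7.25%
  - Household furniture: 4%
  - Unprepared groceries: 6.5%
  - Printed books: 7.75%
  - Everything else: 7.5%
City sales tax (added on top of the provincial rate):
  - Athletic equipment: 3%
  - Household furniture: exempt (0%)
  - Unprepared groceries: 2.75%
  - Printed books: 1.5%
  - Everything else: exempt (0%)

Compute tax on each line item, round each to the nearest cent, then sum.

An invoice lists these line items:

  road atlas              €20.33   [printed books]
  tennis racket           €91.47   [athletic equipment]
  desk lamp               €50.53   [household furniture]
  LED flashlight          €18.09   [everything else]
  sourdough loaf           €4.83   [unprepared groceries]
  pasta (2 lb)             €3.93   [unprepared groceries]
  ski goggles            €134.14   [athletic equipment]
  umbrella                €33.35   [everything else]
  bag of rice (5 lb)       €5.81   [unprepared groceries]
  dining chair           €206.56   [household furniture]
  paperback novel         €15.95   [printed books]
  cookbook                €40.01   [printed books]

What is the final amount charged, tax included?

€670.68

Road atlas €20.33: printed books → 7.75% + 1.5% city = 9.25% → €1.88
Tennis racket €91.47: athletic equipment → 7.25% + 3% city = 10.25% → €9.38
Desk lamp €50.53: household furniture → 4% + 0% city = 4% → €2.02
LED flashlight €18.09: everything else → 7.5% + 0% city = 7.5% → €1.36
Sourdough loaf €4.83: unprepared groceries → 6.5% + 2.75% city = 9.25% → €0.45
Pasta (2 lb) €3.93: unprepared groceries → 6.5% + 2.75% city = 9.25% → €0.36
Ski goggles €134.14: athletic equipment → 7.25% + 3% city = 10.25% → €13.75
Umbrella €33.35: everything else → 7.5% + 0% city = 7.5% → €2.50
Bag of rice (5 lb) €5.81: unprepared groceries → 6.5% + 2.75% city = 9.25% → €0.54
Dining chair €206.56: household furniture → 4% + 0% city = 4% → €8.26
Paperback novel €15.95: printed books → 7.75% + 1.5% city = 9.25% → €1.48
Cookbook €40.01: printed books → 7.75% + 1.5% city = 9.25% → €3.70
Subtotal = €625.00; tax = €45.68; total due = €670.68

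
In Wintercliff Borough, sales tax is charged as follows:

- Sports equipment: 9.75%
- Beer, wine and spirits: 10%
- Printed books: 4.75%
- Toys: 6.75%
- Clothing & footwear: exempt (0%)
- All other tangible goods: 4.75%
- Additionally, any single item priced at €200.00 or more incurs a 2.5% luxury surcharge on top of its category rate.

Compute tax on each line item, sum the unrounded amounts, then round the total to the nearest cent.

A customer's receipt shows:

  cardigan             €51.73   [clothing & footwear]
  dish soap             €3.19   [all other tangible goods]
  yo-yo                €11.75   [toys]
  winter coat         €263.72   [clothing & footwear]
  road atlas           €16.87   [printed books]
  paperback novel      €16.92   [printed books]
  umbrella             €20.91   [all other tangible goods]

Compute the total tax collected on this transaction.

€10.14

Cardigan €51.73: clothing & footwear → 0% → €0.00
Dish soap €3.19: all other tangible goods → 4.75% → €0.151525
Yo-yo €11.75: toys → 6.75% → €0.793125
Winter coat €263.72: clothing & footwear → 0% + 2.5% surcharge = 2.5% → €6.593
Road atlas €16.87: printed books → 4.75% → €0.801325
Paperback novel €16.92: printed books → 4.75% → €0.8037
Umbrella €20.91: all other tangible goods → 4.75% → €0.993225
Unrounded tax sum = €10.1359 → €10.14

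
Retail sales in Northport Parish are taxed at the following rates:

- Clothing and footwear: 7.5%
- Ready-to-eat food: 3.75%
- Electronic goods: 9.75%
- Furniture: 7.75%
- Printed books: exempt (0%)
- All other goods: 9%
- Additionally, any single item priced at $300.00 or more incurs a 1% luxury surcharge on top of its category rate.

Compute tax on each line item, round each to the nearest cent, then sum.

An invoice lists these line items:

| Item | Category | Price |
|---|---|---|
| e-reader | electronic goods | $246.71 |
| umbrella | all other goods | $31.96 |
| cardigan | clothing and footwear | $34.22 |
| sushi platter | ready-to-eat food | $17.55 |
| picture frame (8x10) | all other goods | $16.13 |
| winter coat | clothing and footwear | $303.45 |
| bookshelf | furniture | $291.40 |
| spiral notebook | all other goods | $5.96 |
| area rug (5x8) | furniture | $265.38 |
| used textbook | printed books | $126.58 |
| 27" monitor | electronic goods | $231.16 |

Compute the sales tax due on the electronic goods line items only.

$46.59

E-reader $246.71: electronic goods → 9.75% → $24.05
27" monitor $231.16: electronic goods → 9.75% → $22.54
Tax on electronic goods = $24.05 + $22.54 = $46.59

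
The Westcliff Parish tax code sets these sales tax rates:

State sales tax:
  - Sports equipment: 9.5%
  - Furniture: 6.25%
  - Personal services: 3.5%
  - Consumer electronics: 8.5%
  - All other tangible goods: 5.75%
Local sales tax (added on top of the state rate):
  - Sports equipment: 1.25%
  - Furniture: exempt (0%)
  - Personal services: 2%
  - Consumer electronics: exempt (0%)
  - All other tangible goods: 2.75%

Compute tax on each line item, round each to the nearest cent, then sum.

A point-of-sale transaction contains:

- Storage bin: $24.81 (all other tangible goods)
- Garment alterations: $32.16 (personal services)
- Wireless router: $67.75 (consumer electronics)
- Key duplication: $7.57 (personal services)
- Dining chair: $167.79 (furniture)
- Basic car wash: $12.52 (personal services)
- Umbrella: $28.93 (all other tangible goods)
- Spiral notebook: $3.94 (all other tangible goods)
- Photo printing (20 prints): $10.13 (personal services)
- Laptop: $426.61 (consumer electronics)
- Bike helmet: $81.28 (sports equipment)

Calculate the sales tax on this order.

Storage bin $24.81: all other tangible goods → 5.75% + 2.75% local = 8.5% → $2.11
Garment alterations $32.16: personal services → 3.5% + 2% local = 5.5% → $1.77
Wireless router $67.75: consumer electronics → 8.5% + 0% local = 8.5% → $5.76
Key duplication $7.57: personal services → 3.5% + 2% local = 5.5% → $0.42
Dining chair $167.79: furniture → 6.25% + 0% local = 6.25% → $10.49
Basic car wash $12.52: personal services → 3.5% + 2% local = 5.5% → $0.69
Umbrella $28.93: all other tangible goods → 5.75% + 2.75% local = 8.5% → $2.46
Spiral notebook $3.94: all other tangible goods → 5.75% + 2.75% local = 8.5% → $0.33
Photo printing (20 prints) $10.13: personal services → 3.5% + 2% local = 5.5% → $0.56
Laptop $426.61: consumer electronics → 8.5% + 0% local = 8.5% → $36.26
Bike helmet $81.28: sports equipment → 9.5% + 1.25% local = 10.75% → $8.74
Total tax = $2.11 + $1.77 + $5.76 + $0.42 + $10.49 + $0.69 + $2.46 + $0.33 + $0.56 + $36.26 + $8.74 = $69.59

$69.59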